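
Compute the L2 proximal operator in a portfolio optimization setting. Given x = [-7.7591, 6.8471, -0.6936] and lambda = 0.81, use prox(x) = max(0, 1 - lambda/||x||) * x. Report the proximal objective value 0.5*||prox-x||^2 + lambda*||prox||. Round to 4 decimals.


Step 1: Compute ||x||.
||x|| = 10.3715
Step 2: Compute scaling factor.
scale = max(0, 1 - 0.81/10.3715) = 0.9219
Step 3: prox(x) = [-7.1531, 6.3123, -0.6394]
||prox(x)|| = 9.5615
Step 4: Proximal objective.
0.5*||prox-x||^2 = 0.3281
lambda*||prox|| = 7.7448
Total = 8.0728


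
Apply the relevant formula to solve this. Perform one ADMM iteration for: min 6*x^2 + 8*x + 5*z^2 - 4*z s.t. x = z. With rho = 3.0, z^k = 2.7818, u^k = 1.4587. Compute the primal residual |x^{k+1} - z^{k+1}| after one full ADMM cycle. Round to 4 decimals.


ADMM iteration with rho = 3.0, z^k = 2.7818, u^k = 1.4587
Step 1: x-update.
Minimize 6*x^2 + 8*x + (3.0/2)*(x - 2.7818 + 1.4587)^2
FOC: (2*6 + 3.0)*x = -8 + 3.0*(2.7818 - 1.4587)
x^{k+1} = -0.2687
Step 2: z-update.
Minimize 5*z^2 - 4*z + (3.0/2)*(-0.2687 - z + 1.4587)^2
FOC: (2*5 + 3.0)*z = 4 + 3.0*(-0.2687 + 1.4587)
z^{k+1} = 0.5823
Step 3: u-update.
u^{k+1} = 1.4587 - 0.2687 - 0.5823 = 0.6077
Step 4: Primal residual = |-0.2687 - 0.5823| = 0.851


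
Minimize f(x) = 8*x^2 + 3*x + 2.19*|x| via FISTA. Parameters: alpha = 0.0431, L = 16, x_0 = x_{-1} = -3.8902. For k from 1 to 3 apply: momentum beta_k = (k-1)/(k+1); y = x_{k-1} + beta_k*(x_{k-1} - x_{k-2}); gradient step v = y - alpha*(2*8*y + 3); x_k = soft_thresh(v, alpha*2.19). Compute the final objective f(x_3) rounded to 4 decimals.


FISTA on f(x) = 8*x^2 + 3*x + 2.19*|x|
L = 16, alpha = 0.0431
Iteration 1: beta = 0.0, y = -3.8902 + 0.0*(-3.8902 + 3.8902) = -3.8902
  grad(y) = -59.2432, v = y - alpha*grad = -1.3368
  prox(v) = soft_thresh(-1.3368, 0.0944) = -1.2424
Iteration 2: beta = 0.3333, y = -1.2424 + 0.3333*(-1.2424 + 3.8902) = -0.3598
  grad(y) = -2.7574, v = y - alpha*grad = -0.241
  prox(v) = soft_thresh(-0.241, 0.0944) = -0.1466
Iteration 3: beta = 0.5, y = -0.1466 + 0.5*(-0.1466 + 1.2424) = 0.4013
  grad(y) = 9.4209, v = y - alpha*grad = -0.0047
  prox(v) = soft_thresh(-0.0047, 0.0944) = 0.0
f(x_3) = 8*0.0^2 + 3*0.0 + 2.19*|0.0| = 0.0


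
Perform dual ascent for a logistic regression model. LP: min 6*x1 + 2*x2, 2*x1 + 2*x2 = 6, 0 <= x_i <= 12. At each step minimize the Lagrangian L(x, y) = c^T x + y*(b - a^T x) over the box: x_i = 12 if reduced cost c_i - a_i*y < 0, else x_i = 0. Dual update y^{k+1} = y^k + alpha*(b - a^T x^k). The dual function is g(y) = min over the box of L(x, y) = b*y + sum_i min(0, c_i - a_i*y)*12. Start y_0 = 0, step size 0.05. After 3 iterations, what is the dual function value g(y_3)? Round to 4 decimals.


Dual ascent for LP: min 6*x1 + 2*x2, 2*x1 + 2*x2 = 6, 0 <= x_i <= 12
Step 1: y^k = 0.0, reduced costs: (6.0, 2.0)
  x^k = (0.0, 0.0), subgradient = b - a^T x = 6.0
  y^{k+1} = 0.0 + 0.05*6.0 = 0.3
Step 2: y^k = 0.3, reduced costs: (5.4, 1.4)
  x^k = (0.0, 0.0), subgradient = b - a^T x = 6.0
  y^{k+1} = 0.3 + 0.05*6.0 = 0.6
Step 3: y^k = 0.6, reduced costs: (4.8, 0.8)
  x^k = (0.0, 0.0), subgradient = b - a^T x = 6.0
  y^{k+1} = 0.6 + 0.05*6.0 = 0.9
Dual objective at y_3 = 0.9: reduced costs (4.2, 0.2), box minimizer x = (0.0, 0.0)
g(y_3) = b*y + (c1 - a1*y)*x1 + (c2 - a2*y)*x2 = 6*0.9 + 4.2*0.0 + 0.2*0.0 = 5.4 + 0.0 + 0.0 = 5.4


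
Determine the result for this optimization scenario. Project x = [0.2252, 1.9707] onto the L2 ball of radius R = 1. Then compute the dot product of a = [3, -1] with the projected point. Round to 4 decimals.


Step 1: Compute ||x|| (intermediates to 6 decimals).
||x|| = sqrt(0.2252^2 + 1.9707^2) = 1.983526
Step 2: Project.
Since ||x|| > R, scale = R/||x|| = 1/1.983526 = 0.504153, proj(x) = scale * x
proj(x) = [0.113535, 0.993534]
Step 3: Dot product.
a^T * proj(x) = 3*0.113535 - 1*0.993534 = -0.6529


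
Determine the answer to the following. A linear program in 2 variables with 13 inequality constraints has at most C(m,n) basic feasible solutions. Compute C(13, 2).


Each vertex corresponds to some choice of n active constraints out of m, so the number of vertices is at most C(m, n) = m! / (n!(m-n)!).
m = 13, n = 2
Numerator: 13 * 12
Denominator: 2! = 2
C(13, 2) = 78


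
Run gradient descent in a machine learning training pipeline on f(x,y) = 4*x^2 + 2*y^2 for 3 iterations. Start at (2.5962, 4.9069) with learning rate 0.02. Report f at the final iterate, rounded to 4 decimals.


Gradient descent on f(x,y) = 4*x^2 + 2*y^2.
Starting point: (2.5962, 4.9069), alpha = 0.02
Step 1: grad_x = 2*4*2.5962 = 20.7696, grad_y = 2*2*4.9069 = 19.6276
  x_1 = 2.5962 - 0.02*20.7696 = 2.1808
  y_1 = 4.9069 - 0.02*19.6276 = 4.5143
Step 2: grad_x = 2*4*2.1808 = 17.4465, grad_y = 2*2*4.5143 = 18.0574
  x_2 = 2.1808 - 0.02*17.4465 = 1.8319
  y_2 = 4.5143 - 0.02*18.0574 = 4.1532
Step 3: grad_x = 2*4*1.8319 = 14.655, grad_y = 2*2*4.1532 = 16.6128
  x_3 = 1.8319 - 0.02*14.655 = 1.5388
  y_3 = 4.1532 - 0.02*16.6128 = 3.8209
f(1.5388, 3.8209) = 4*1.5388^2 + 2*3.8209^2 = 38.6706


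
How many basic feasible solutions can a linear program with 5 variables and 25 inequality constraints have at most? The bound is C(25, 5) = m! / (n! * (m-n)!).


Each vertex corresponds to some choice of n active constraints out of m, so the number of vertices is at most C(m, n) = m! / (n!(m-n)!).
m = 25, n = 5
Numerator: 25 * 24 * 23 * 22 * 21
Denominator: 5! = 120
C(25, 5) = 53130


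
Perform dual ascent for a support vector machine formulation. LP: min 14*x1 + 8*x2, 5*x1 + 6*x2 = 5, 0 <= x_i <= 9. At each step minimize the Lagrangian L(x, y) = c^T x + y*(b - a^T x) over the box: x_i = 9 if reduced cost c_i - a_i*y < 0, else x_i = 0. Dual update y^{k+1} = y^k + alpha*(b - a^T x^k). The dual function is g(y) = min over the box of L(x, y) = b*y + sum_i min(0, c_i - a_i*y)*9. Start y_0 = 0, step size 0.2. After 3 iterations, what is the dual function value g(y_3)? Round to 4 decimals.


Dual ascent for LP: min 14*x1 + 8*x2, 5*x1 + 6*x2 = 5, 0 <= x_i <= 9
Step 1: y^k = 0.0, reduced costs: (14.0, 8.0)
  x^k = (0.0, 0.0), subgradient = b - a^T x = 5.0
  y^{k+1} = 0.0 + 0.2*5.0 = 1.0
Step 2: y^k = 1.0, reduced costs: (9.0, 2.0)
  x^k = (0.0, 0.0), subgradient = b - a^T x = 5.0
  y^{k+1} = 1.0 + 0.2*5.0 = 2.0
Step 3: y^k = 2.0, reduced costs: (4.0, -4.0)
  x^k = (0.0, 9.0), subgradient = b - a^T x = -49.0
  y^{k+1} = 2.0 + 0.2*-49.0 = -7.8
Dual objective at y_3 = -7.8: reduced costs (53.0, 54.8), box minimizer x = (0.0, 0.0)
g(y_3) = b*y + (c1 - a1*y)*x1 + (c2 - a2*y)*x2 = 5*(-7.8) + 53.0*0.0 + 54.8*0.0 = -39.0 + 0.0 + 0.0 = -39.0


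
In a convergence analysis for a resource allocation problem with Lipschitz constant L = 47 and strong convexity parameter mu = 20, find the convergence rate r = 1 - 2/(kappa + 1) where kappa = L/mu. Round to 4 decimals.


Step 1: Compute the condition number.
kappa = L/mu = 47/20 = 2.35
Step 2: Compute the convergence rate.
r = 1 - 2/(kappa + 1) = 1 - 2*mu/(L + mu) = (L - mu)/(L + mu) = 27/67 = 0.403


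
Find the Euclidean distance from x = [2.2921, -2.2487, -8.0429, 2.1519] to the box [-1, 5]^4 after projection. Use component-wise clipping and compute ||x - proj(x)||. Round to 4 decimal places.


Project each component onto [-1, 5].
clip(2.2921) = 2.2921, clip(-2.2487) = -1.0, clip(-8.0429) = -1.0, clip(2.1519) = 2.1519
Projection = [2.2921, -1.0, -1.0, 2.1519]
Squared diffs: [0.0, 1.5593, 49.6024, 0.0]
Distance = sqrt(51.1617) = 7.1527


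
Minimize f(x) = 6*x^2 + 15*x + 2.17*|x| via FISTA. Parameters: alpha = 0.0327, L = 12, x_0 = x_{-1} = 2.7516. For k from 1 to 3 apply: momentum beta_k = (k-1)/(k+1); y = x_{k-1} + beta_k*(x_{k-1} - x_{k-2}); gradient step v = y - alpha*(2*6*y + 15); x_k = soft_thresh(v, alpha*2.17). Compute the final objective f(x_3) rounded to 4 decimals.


FISTA on f(x) = 6*x^2 + 15*x + 2.17*|x|
L = 12, alpha = 0.0327
Iteration 1: beta = 0.0, y = 2.7516 + 0.0*(2.7516 - 2.7516) = 2.7516
  grad(y) = 48.0192, v = y - alpha*grad = 1.1814
  prox(v) = soft_thresh(1.1814, 0.071) = 1.1104
Iteration 2: beta = 0.3333, y = 1.1104 + 0.3333*(1.1104 - 2.7516) = 0.5634
  grad(y) = 21.7602, v = y - alpha*grad = -0.1482
  prox(v) = soft_thresh(-0.1482, 0.071) = -0.0772
Iteration 3: beta = 0.5, y = -0.0772 + 0.5*(-0.0772 - 1.1104) = -0.6711
  grad(y) = 6.947, v = y - alpha*grad = -0.8982
  prox(v) = soft_thresh(-0.8982, 0.071) = -0.8273
f(x_3) = 6*(-0.8273)^2 + 15*(-0.8273) + 2.17*|-0.8273| = -6.5077


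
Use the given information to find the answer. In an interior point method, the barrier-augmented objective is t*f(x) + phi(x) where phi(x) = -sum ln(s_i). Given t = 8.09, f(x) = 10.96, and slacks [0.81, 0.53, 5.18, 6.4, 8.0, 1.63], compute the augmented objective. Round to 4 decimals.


Step 1: Compute log-barrier.
ln values: [-0.2107, -0.6349, 1.6448, 1.8563, 2.0794, 0.4886]
phi = -(-0.2107 - 0.6349 + 1.6448 + 1.8563 + 2.0794 + 0.4886) = -5.2235
Step 2: Compute augmented objective.
t*f(x) = 8.09*10.96 = 88.6664
Total = 88.6664 - 5.2235 = 83.4429


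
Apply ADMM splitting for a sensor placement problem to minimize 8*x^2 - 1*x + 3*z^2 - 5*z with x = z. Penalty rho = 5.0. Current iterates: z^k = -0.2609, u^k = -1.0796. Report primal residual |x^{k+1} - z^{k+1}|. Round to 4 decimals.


ADMM iteration with rho = 5.0, z^k = -0.2609, u^k = -1.0796
Step 1: x-update.
Minimize 8*x^2 - 1*x + (5.0/2)*(x + 0.2609 - 1.0796)^2
FOC: (2*8 + 5.0)*x = 1 + 5.0*(-0.2609 + 1.0796)
x^{k+1} = 0.2425
Step 2: z-update.
Minimize 3*z^2 - 5*z + (5.0/2)*(0.2425 - z - 1.0796)^2
FOC: (2*3 + 5.0)*z = 5 + 5.0*(0.2425 - 1.0796)
z^{k+1} = 0.0741
Step 3: u-update.
u^{k+1} = -1.0796 + 0.2425 - 0.0741 = -0.9111
Step 4: Primal residual = |0.2425 - 0.0741| = 0.1685


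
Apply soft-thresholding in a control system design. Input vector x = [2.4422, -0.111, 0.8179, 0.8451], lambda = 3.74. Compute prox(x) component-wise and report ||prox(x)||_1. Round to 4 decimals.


Soft-thresholding with lambda = 3.74:
prox(2.4422) = sign(2.4422)*max(|2.4422| - 3.74, 0) = 0.0
prox(-0.111) = sign(-0.111)*max(|-0.111| - 3.74, 0) = 0.0
prox(0.8179) = sign(0.8179)*max(|0.8179| - 3.74, 0) = 0.0
prox(0.8451) = sign(0.8451)*max(|0.8451| - 3.74, 0) = 0.0
prox(x) = [0.0, 0.0, 0.0, 0.0]
||prox(x)||_1 = 0.0 + 0.0 + 0.0 + 0.0 = 0.0


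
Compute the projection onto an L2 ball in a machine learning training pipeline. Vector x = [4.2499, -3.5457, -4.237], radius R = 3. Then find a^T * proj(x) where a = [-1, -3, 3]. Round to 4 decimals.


Step 1: Compute ||x|| (intermediates to 6 decimals).
||x|| = sqrt(4.2499^2 + (-3.5457)^2 + (-4.237)^2) = 6.970352
Step 2: Project.
Since ||x|| > R, scale = R/||x|| = 3/6.970352 = 0.430394, proj(x) = scale * x
proj(x) = [1.829131, -1.526048, -1.823579]
Step 3: Dot product.
a^T * proj(x) = -1*1.829131 - 3*(-1.526048) + 3*(-1.823579) = -2.7217


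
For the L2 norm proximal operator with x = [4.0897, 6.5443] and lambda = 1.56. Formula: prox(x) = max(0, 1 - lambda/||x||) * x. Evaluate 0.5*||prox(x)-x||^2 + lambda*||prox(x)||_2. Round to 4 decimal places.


Step 1: Compute ||x||.
||x|| = 7.7171
Step 2: Compute scaling factor.
scale = max(0, 1 - 1.56/7.7171) = 0.7979
Step 3: prox(x) = [3.263, 5.2214]
||prox(x)|| = 6.1571
Step 4: Proximal objective.
0.5*||prox-x||^2 = 1.2168
lambda*||prox|| = 9.6051
Total = 10.8219


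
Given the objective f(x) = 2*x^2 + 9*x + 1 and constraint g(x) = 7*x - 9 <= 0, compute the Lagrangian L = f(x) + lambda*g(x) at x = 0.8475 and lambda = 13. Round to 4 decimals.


Step 1: Evaluate f(x).
f(0.8475) = 2*0.8475^2 + 9*0.8475 + 1 = 10.064
Step 2: Evaluate g(x).
g(0.8475) = 7*0.8475 - 9 = -3.0675
Step 3: Compute Lagrangian.
L = 10.064 + 13*-3.0675 = -29.8135


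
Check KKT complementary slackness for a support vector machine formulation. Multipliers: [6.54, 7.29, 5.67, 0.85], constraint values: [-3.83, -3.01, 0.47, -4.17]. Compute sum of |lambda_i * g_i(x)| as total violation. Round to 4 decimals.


KKT complementary slackness check:
lambda_1 * g_1 = 6.54 * -3.83 = -25.0482
lambda_2 * g_2 = 7.29 * -3.01 = -21.9429
lambda_3 * g_3 = 5.67 * 0.47 = 2.6649
lambda_4 * g_4 = 0.85 * -4.17 = -3.5445
Total violation = 25.0482 + 21.9429 + 2.6649 + 3.5445 = 53.2005


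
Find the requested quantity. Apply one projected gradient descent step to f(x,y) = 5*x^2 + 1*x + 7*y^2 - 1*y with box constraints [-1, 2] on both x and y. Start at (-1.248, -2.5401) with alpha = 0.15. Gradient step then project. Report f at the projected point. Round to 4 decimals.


Step 1: Compute gradient at (-1.248, -2.5401).
grad_x = 2*5*-1.248 + 1 = -11.48
grad_y = 2*7*-2.5401 - 1 = -36.5614
Step 2: Gradient step.
x_raw = -1.248 - 0.15*-11.48 = 0.474
y_raw = -2.5401 - 0.15*-36.5614 = 2.9441
Step 3: Project onto [-1, 2].
x_proj = clip(0.474) = 0.474
y_proj = clip(2.9441) = 2.0
Step 4: Evaluate f.
f(0.474, 2.0) = 27.5974


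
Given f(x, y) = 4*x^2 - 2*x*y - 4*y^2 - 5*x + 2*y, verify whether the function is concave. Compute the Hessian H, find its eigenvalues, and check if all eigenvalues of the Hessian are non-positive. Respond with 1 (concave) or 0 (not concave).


The Hessian of f(x,y) = 4*x^2 - 2*x*y - 4*y^2 - 5*x + 2*y is:
H = [[8, -2], [-2, -8]]
Trace = 8 - 8 = 0
Determinant = 8*-8 - (-2)^2 = -68
Discriminant = (0)^2 - 4*-68 = 272.0
Eigenvalues: lambda_1 = -8.2462, lambda_2 = 8.2462
The function is not concave.

0


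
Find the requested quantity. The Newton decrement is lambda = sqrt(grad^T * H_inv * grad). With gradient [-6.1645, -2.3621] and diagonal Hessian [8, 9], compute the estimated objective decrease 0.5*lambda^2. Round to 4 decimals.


Step 1: H is diagonal, so H^(-1) * g = [-0.7706, -0.2625].
Step 2: g^T H^(-1) g = sum_i g_i^2 / H_ii
  = (-6.1645)^2/8 + (-2.3621)^2/9
  = 4.7501 + 0.6199 = 5.3701
Step 3: Objective decrease = 0.5 * g^T H^(-1) g = 2.685


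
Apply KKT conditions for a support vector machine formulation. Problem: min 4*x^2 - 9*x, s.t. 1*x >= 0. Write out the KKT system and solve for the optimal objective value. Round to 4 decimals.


Step 1: Try lambda = 0 (constraint inactive).
Stationarity: 2*4*x - 9 = 0
x* = 9/(2*4) = 1.125
Check constraint: 1*1.125 = 1.125 >= 0 -- satisfied.
Step 2: Compute optimal value.
f(x*) = 4*1.125^2 - 9*1.125 = -5.0625


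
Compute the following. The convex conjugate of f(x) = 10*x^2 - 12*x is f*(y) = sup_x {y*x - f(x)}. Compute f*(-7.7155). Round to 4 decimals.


f*(y) = sup_x {y*x - a*x^2 - b*x} = sup_x {(y-b)*x - a*x^2}
FOC: (y - b) - 2a*x = 0 => x* = (y - b)/(2a)
x* = (-7.7155 + 12)/(2*10) = 0.2142
f*(-7.7155) = (y-b)^2/(4a) = (-7.7155 + 12)^2/(4*10)
= 18.3569/40 = 0.4589


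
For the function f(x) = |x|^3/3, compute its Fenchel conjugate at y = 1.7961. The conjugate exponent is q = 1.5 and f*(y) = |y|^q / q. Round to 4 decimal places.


The conjugate exponent q satisfies 1/p + 1/q = 1.
p = 3, so q = 3/(3 - 1) = 1.5
|y|^q = 1.7961^1.5 = 2.4071
f*(1.7961) = 2.4071 / 1.5 = 1.6047


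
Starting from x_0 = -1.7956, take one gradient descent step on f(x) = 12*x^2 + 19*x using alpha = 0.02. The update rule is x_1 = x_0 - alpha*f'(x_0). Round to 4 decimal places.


We compute the gradient at x_0 and apply the update.
f'(x) = 24*x + 19
f'(-1.7956) = 24*-1.7956 + 19 = -24.0944
x_1 = -1.7956 - 0.02*-24.0944 = -1.3137


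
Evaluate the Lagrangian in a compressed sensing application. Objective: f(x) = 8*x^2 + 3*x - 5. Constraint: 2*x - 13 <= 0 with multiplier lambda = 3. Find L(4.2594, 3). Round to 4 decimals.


Step 1: Evaluate f(x).
f(4.2594) = 8*4.2594^2 + 3*4.2594 - 5 = 152.9181
Step 2: Evaluate g(x).
g(4.2594) = 2*4.2594 - 13 = -4.4812
Step 3: Compute Lagrangian.
L = 152.9181 + 3*-4.4812 = 139.4745


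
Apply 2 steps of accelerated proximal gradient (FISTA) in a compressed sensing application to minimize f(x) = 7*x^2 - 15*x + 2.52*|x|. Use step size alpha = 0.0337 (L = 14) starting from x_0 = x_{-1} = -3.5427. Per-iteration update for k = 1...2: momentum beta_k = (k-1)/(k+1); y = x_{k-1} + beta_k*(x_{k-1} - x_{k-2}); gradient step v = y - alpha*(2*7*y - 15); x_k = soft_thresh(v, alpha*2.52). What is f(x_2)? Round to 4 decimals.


FISTA on f(x) = 7*x^2 - 15*x + 2.52*|x|
L = 14, alpha = 0.0337
Iteration 1: beta = 0.0, y = -3.5427 + 0.0*(-3.5427 + 3.5427) = -3.5427
  grad(y) = -64.5978, v = y - alpha*grad = -1.3658
  prox(v) = soft_thresh(-1.3658, 0.0849) = -1.2808
Iteration 2: beta = 0.3333, y = -1.2808 + 0.3333*(-1.2808 + 3.5427) = -0.5269
  grad(y) = -22.3762, v = y - alpha*grad = 0.2272
  prox(v) = soft_thresh(0.2272, 0.0849) = 0.1423
f(x_2) = 7*0.1423^2 - 15*0.1423 + 2.52*|0.1423| = -1.634


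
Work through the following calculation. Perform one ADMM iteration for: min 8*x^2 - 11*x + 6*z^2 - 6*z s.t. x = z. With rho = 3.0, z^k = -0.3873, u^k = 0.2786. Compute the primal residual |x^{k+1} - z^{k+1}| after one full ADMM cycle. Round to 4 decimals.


ADMM iteration with rho = 3.0, z^k = -0.3873, u^k = 0.2786
Step 1: x-update.
Minimize 8*x^2 - 11*x + (3.0/2)*(x + 0.3873 + 0.2786)^2
FOC: (2*8 + 3.0)*x = 11 + 3.0*(-0.3873 - 0.2786)
x^{k+1} = 0.4738
Step 2: z-update.
Minimize 6*z^2 - 6*z + (3.0/2)*(0.4738 - z + 0.2786)^2
FOC: (2*6 + 3.0)*z = 6 + 3.0*(0.4738 + 0.2786)
z^{k+1} = 0.5505
Step 3: u-update.
u^{k+1} = 0.2786 + 0.4738 - 0.5505 = 0.2019
Step 4: Primal residual = |0.4738 - 0.5505| = 0.0767


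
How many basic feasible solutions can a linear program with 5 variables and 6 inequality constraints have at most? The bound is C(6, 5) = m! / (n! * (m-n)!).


Each vertex corresponds to some choice of n active constraints out of m, so the number of vertices is at most C(m, n) = m! / (n!(m-n)!).
m = 6, n = 5
Numerator: 6 * 5 * 4 * 3 * 2
Denominator: 5! = 120
C(6, 5) = 6


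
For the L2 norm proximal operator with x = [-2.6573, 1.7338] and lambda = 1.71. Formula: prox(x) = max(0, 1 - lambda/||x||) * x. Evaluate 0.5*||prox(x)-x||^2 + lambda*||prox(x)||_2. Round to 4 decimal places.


Step 1: Compute ||x||.
||x|| = 3.1729
Step 2: Compute scaling factor.
scale = max(0, 1 - 1.71/3.1729) = 0.4611
Step 3: prox(x) = [-1.2252, 0.7994]
||prox(x)|| = 1.4629
Step 4: Proximal objective.
0.5*||prox-x||^2 = 1.4621
lambda*||prox|| = 2.5016
Total = 3.9636


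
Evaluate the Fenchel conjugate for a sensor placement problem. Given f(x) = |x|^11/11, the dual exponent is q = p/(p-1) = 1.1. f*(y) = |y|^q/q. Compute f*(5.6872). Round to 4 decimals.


The conjugate exponent q satisfies 1/p + 1/q = 1.
p = 11, so q = 11/(11 - 1) = 1.1
|y|^q = 5.6872^1.1 = 6.7669
f*(5.6872) = 6.7669 / 1.1 = 6.1517


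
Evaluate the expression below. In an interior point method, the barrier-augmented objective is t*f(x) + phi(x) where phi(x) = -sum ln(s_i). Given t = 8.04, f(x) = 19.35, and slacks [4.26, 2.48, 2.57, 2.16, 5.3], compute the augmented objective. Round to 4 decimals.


Step 1: Compute log-barrier.
ln values: [1.4493, 0.9083, 0.9439, 0.7701, 1.6677]
phi = -(1.4493 + 0.9083 + 0.9439 + 0.7701 + 1.6677) = -5.7392
Step 2: Compute augmented objective.
t*f(x) = 8.04*19.35 = 155.574
Total = 155.574 - 5.7392 = 149.8348


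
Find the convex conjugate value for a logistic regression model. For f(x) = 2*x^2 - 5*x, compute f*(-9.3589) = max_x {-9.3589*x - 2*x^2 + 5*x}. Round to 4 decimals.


f*(y) = sup_x {y*x - a*x^2 - b*x} = sup_x {(y-b)*x - a*x^2}
FOC: (y - b) - 2a*x = 0 => x* = (y - b)/(2a)
x* = (-9.3589 + 5)/(2*2) = -1.0897
f*(-9.3589) = (y-b)^2/(4a) = (-9.3589 + 5)^2/(4*2)
= 19.0/8 = 2.375


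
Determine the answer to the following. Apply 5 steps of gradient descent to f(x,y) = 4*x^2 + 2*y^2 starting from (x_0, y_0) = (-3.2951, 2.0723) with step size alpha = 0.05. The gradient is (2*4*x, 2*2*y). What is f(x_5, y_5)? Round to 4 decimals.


Gradient descent on f(x,y) = 4*x^2 + 2*y^2.
Starting point: (-3.2951, 2.0723), alpha = 0.05
Step 1: grad_x = 2*4*-3.2951 = -26.3608, grad_y = 2*2*2.0723 = 8.2892
  x_1 = -3.2951 - 0.05*-26.3608 = -1.9771
  y_1 = 2.0723 - 0.05*8.2892 = 1.6578
Step 2: grad_x = 2*4*-1.9771 = -15.8165, grad_y = 2*2*1.6578 = 6.6314
  x_2 = -1.9771 - 0.05*-15.8165 = -1.1862
  y_2 = 1.6578 - 0.05*6.6314 = 1.3263
Step 3: grad_x = 2*4*-1.1862 = -9.4899, grad_y = 2*2*1.3263 = 5.3051
  x_3 = -1.1862 - 0.05*-9.4899 = -0.7117
  y_3 = 1.3263 - 0.05*5.3051 = 1.061
Step 4: grad_x = 2*4*-0.7117 = -5.6939, grad_y = 2*2*1.061 = 4.2441
  x_4 = -0.7117 - 0.05*-5.6939 = -0.427
  y_4 = 1.061 - 0.05*4.2441 = 0.8488
Step 5: grad_x = 2*4*-0.427 = -3.4164, grad_y = 2*2*0.8488 = 3.3953
  x_5 = -0.427 - 0.05*-3.4164 = -0.2562
  y_5 = 0.8488 - 0.05*3.3953 = 0.6791
f(-0.2562, 0.6791) = 4*(-0.2562)^2 + 2*0.6791^2 = 1.1848


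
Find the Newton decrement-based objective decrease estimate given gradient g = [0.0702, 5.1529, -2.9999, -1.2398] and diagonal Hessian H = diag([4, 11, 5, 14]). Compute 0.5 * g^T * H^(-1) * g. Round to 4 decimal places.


Step 1: H is diagonal, so H^(-1) * g = [0.0176, 0.4684, -0.6, -0.0886].
Step 2: g^T H^(-1) g = sum_i g_i^2 / H_ii
  = (0.0702)^2/4 + (5.1529)^2/11 + (-2.9999)^2/5 + (-1.2398)^2/14
  = 0.0012 + 2.4139 + 1.7999 + 0.1098 = 4.3248
Step 3: Objective decrease = 0.5 * g^T H^(-1) g = 2.1624


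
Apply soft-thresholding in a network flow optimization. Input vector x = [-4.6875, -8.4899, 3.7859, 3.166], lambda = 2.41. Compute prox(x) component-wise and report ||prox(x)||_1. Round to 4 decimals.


Soft-thresholding with lambda = 2.41:
prox(-4.6875) = sign(-4.6875)*max(|-4.6875| - 2.41, 0) = -2.2775
prox(-8.4899) = sign(-8.4899)*max(|-8.4899| - 2.41, 0) = -6.0799
prox(3.7859) = sign(3.7859)*max(|3.7859| - 2.41, 0) = 1.3759
prox(3.166) = sign(3.166)*max(|3.166| - 2.41, 0) = 0.756
prox(x) = [-2.2775, -6.0799, 1.3759, 0.756]
||prox(x)||_1 = 2.2775 + 6.0799 + 1.3759 + 0.756 = 10.4893


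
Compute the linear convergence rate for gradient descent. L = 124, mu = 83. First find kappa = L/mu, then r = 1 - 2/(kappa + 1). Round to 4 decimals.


Step 1: Compute the condition number.
kappa = L/mu = 124/83 = 1.494
Step 2: Compute the convergence rate.
r = 1 - 2/(kappa + 1) = 1 - 2*mu/(L + mu) = (L - mu)/(L + mu) = 41/207 = 0.1981


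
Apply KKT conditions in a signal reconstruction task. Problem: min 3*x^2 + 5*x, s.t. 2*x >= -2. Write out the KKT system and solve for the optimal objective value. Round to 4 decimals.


Step 1: Try lambda = 0 (constraint inactive).
Stationarity: 2*3*x + 5 = 0
x* = -5/(2*3) = -5/6 = -0.8333 (rounded; the exact value -5/6 is used below)
Check constraint: 2*-0.8333 = -1.6666 >= -2 -- satisfied.
Step 2: Compute optimal value.
f(x*) = 3*(-5/6)^2 + 5*(-5/6) = -2.0833


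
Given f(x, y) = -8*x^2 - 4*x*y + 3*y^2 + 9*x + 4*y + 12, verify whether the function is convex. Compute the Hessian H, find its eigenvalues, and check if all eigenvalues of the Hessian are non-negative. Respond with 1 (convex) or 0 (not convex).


The Hessian of f(x,y) = -8*x^2 - 4*x*y + 3*y^2 + 9*x + 4*y + 12 is:
H = [[-16, -4], [-4, 6]]
Trace = -16 + 6 = -10
Determinant = -16*6 - (-4)^2 = -112
Discriminant = (-10)^2 - 4*-112 = 548.0
Eigenvalues: lambda_1 = -16.7047, lambda_2 = 6.7047
The function is not convex.

0


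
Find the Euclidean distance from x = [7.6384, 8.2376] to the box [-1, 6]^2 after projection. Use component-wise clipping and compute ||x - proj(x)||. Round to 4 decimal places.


Project each component onto [-1, 6].
clip(7.6384) = 6.0, clip(8.2376) = 6.0
Projection = [6.0, 6.0]
Squared diffs: [2.6844, 5.0069]
Distance = sqrt(7.6913) = 2.7733


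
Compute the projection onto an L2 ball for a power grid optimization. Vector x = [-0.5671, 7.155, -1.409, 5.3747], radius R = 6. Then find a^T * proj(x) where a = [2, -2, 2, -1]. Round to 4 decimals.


Step 1: Compute ||x|| (intermediates to 6 decimals).
||x|| = sqrt((-0.5671)^2 + 7.155^2 + (-1.409)^2 + 5.3747^2) = 9.076801
Step 2: Project.
Since ||x|| > R, scale = R/||x|| = 6/9.076801 = 0.661026, proj(x) = scale * x
proj(x) = [-0.374868, 4.729641, -0.931386, 3.552816]
Step 3: Dot product.
a^T * proj(x) = 2*(-0.374868) - 2*4.729641 + 2*(-0.931386) - 1*3.552816 = -15.6246


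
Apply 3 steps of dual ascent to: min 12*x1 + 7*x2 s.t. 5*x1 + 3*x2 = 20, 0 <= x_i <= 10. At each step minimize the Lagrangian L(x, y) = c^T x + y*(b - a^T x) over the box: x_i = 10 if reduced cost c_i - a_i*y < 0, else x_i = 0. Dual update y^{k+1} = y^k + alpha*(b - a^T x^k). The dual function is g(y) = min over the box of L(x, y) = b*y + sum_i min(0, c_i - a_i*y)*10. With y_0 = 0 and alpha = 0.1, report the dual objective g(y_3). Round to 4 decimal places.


Dual ascent for LP: min 12*x1 + 7*x2, 5*x1 + 3*x2 = 20, 0 <= x_i <= 10
Step 1: y^k = 0.0, reduced costs: (12.0, 7.0)
  x^k = (0.0, 0.0), subgradient = b - a^T x = 20.0
  y^{k+1} = 0.0 + 0.1*20.0 = 2.0
Step 2: y^k = 2.0, reduced costs: (2.0, 1.0)
  x^k = (0.0, 0.0), subgradient = b - a^T x = 20.0
  y^{k+1} = 2.0 + 0.1*20.0 = 4.0
Step 3: y^k = 4.0, reduced costs: (-8.0, -5.0)
  x^k = (10.0, 10.0), subgradient = b - a^T x = -60.0
  y^{k+1} = 4.0 + 0.1*-60.0 = -2.0
Dual objective at y_3 = -2.0: reduced costs (22.0, 13.0), box minimizer x = (0.0, 0.0)
g(y_3) = b*y + (c1 - a1*y)*x1 + (c2 - a2*y)*x2 = 20*(-2.0) + 22.0*0.0 + 13.0*0.0 = -40.0 + 0.0 + 0.0 = -40.0


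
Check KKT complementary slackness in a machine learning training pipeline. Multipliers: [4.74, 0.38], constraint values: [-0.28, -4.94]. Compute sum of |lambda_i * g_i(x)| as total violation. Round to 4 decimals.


KKT complementary slackness check:
lambda_1 * g_1 = 4.74 * -0.28 = -1.3272
lambda_2 * g_2 = 0.38 * -4.94 = -1.8772
Total violation = 1.3272 + 1.8772 = 3.2044


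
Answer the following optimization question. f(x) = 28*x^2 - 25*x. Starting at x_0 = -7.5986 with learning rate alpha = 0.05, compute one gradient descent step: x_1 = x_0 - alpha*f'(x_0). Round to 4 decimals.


We compute the gradient at x_0 and apply the update.
f'(x) = 56*x - 25
f'(-7.5986) = 56*-7.5986 - 25 = -450.5216
x_1 = -7.5986 - 0.05*-450.5216 = 14.9275


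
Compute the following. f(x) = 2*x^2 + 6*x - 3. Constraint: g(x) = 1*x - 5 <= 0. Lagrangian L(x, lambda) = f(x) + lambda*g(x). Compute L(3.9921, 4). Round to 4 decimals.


Step 1: Evaluate f(x).
f(3.9921) = 2*3.9921^2 + 6*3.9921 - 3 = 52.8263
Step 2: Evaluate g(x).
g(3.9921) = 1*3.9921 - 5 = -1.0079
Step 3: Compute Lagrangian.
L = 52.8263 + 4*-1.0079 = 48.7947


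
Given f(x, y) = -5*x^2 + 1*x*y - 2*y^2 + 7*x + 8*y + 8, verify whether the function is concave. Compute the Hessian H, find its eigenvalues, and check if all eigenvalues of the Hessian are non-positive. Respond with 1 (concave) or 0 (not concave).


The Hessian of f(x,y) = -5*x^2 + 1*x*y - 2*y^2 + 7*x + 8*y + 8 is:
H = [[-10, 1], [1, -4]]
Trace = -10 - 4 = -14
Determinant = -10*-4 - (1)^2 = 39
Discriminant = (-14)^2 - 4*39 = 40.0
Eigenvalues: lambda_1 = -10.1623, lambda_2 = -3.8377
The function is concave.

1


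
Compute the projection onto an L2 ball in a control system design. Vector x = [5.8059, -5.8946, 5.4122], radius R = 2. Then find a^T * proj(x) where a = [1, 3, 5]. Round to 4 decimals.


Step 1: Compute ||x|| (intermediates to 6 decimals).
||x|| = sqrt(5.8059^2 + (-5.8946)^2 + 5.4122^2) = 9.886693
Step 2: Project.
Since ||x|| > R, scale = R/||x|| = 2/9.886693 = 0.202292, proj(x) = scale * x
proj(x) = [1.174487, -1.19243, 1.094845]
Step 3: Dot product.
a^T * proj(x) = 1*1.174487 + 3*(-1.19243) + 5*1.094845 = 3.0714


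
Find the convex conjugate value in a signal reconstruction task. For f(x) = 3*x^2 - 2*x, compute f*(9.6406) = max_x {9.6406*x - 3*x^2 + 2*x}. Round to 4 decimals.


f*(y) = sup_x {y*x - a*x^2 - b*x} = sup_x {(y-b)*x - a*x^2}
FOC: (y - b) - 2a*x = 0 => x* = (y - b)/(2a)
x* = (9.6406 + 2)/(2*3) = 1.9401
f*(9.6406) = (y-b)^2/(4a) = (9.6406 + 2)^2/(4*3)
= 135.5036/12 = 11.292


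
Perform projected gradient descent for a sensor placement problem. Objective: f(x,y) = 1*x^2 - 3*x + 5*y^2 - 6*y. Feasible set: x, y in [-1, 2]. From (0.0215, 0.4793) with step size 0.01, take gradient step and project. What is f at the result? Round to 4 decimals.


Step 1: Compute gradient at (0.0215, 0.4793).
grad_x = 2*1*0.0215 - 3 = -2.957
grad_y = 2*5*0.4793 - 6 = -1.207
Step 2: Gradient step.
x_raw = 0.0215 - 0.01*-2.957 = 0.0511
y_raw = 0.4793 - 0.01*-1.207 = 0.4914
Step 3: Project onto [-1, 2].
x_proj = clip(0.0511) = 0.0511
y_proj = clip(0.4914) = 0.4914
Step 4: Evaluate f.
f(0.0511, 0.4914) = -1.8916


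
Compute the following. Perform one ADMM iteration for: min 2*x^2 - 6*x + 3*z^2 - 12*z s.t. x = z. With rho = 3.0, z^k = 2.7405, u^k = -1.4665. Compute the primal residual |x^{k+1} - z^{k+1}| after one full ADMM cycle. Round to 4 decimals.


ADMM iteration with rho = 3.0, z^k = 2.7405, u^k = -1.4665
Step 1: x-update.
Minimize 2*x^2 - 6*x + (3.0/2)*(x - 2.7405 - 1.4665)^2
FOC: (2*2 + 3.0)*x = 6 + 3.0*(2.7405 + 1.4665)
x^{k+1} = 2.6601
Step 2: z-update.
Minimize 3*z^2 - 12*z + (3.0/2)*(2.6601 - z - 1.4665)^2
FOC: (2*3 + 3.0)*z = 12 + 3.0*(2.6601 - 1.4665)
z^{k+1} = 1.7312
Step 3: u-update.
u^{k+1} = -1.4665 + 2.6601 - 1.7312 = -0.5376
Step 4: Primal residual = |2.6601 - 1.7312| = 0.9289


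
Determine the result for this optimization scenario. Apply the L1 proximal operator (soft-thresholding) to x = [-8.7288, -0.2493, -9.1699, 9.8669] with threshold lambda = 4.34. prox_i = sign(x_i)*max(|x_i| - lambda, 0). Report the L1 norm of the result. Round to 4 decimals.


Soft-thresholding with lambda = 4.34:
prox(-8.7288) = sign(-8.7288)*max(|-8.7288| - 4.34, 0) = -4.3888
prox(-0.2493) = sign(-0.2493)*max(|-0.2493| - 4.34, 0) = 0.0
prox(-9.1699) = sign(-9.1699)*max(|-9.1699| - 4.34, 0) = -4.8299
prox(9.8669) = sign(9.8669)*max(|9.8669| - 4.34, 0) = 5.5269
prox(x) = [-4.3888, 0.0, -4.8299, 5.5269]
||prox(x)||_1 = 4.3888 + 0.0 + 4.8299 + 5.5269 = 14.7456


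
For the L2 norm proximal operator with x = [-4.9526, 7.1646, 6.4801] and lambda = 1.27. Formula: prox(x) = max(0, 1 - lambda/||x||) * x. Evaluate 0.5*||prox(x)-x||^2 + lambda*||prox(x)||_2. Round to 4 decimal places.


Step 1: Compute ||x||.
||x|| = 10.8559
Step 2: Compute scaling factor.
scale = max(0, 1 - 1.27/10.8559) = 0.883
Step 3: prox(x) = [-4.3732, 6.3264, 5.722]
||prox(x)|| = 9.5859
Step 4: Proximal objective.
0.5*||prox-x||^2 = 0.8065
lambda*||prox|| = 12.1741
Total = 12.9806


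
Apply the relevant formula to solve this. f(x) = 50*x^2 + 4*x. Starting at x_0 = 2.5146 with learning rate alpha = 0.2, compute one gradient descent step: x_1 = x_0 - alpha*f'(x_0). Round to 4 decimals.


We compute the gradient at x_0 and apply the update.
f'(x) = 100*x + 4
f'(2.5146) = 100*2.5146 + 4 = 255.46
x_1 = 2.5146 - 0.2*255.46 = -48.5774


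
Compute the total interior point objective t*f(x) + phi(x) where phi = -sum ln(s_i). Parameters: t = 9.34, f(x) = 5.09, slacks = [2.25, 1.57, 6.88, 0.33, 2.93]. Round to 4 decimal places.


Step 1: Compute log-barrier.
ln values: [0.8109, 0.4511, 1.9286, -1.1087, 1.075]
phi = -(0.8109 + 0.4511 + 1.9286 - 1.1087 + 1.075) = -3.157
Step 2: Compute augmented objective.
t*f(x) = 9.34*5.09 = 47.5406
Total = 47.5406 - 3.157 = 44.3836


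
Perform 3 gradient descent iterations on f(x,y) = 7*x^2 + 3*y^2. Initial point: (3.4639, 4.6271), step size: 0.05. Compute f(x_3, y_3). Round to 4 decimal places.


Gradient descent on f(x,y) = 7*x^2 + 3*y^2.
Starting point: (3.4639, 4.6271), alpha = 0.05
Step 1: grad_x = 2*7*3.4639 = 48.4946, grad_y = 2*3*4.6271 = 27.7626
  x_1 = 3.4639 - 0.05*48.4946 = 1.0392
  y_1 = 4.6271 - 0.05*27.7626 = 3.239
Step 2: grad_x = 2*7*1.0392 = 14.5484, grad_y = 2*3*3.239 = 19.4338
  x_2 = 1.0392 - 0.05*14.5484 = 0.3118
  y_2 = 3.239 - 0.05*19.4338 = 2.2673
Step 3: grad_x = 2*7*0.3118 = 4.3645, grad_y = 2*3*2.2673 = 13.6037
  x_3 = 0.3118 - 0.05*4.3645 = 0.0935
  y_3 = 2.2673 - 0.05*13.6037 = 1.5871
f(0.0935, 1.5871) = 7*0.0935^2 + 3*1.5871^2 = 7.6178


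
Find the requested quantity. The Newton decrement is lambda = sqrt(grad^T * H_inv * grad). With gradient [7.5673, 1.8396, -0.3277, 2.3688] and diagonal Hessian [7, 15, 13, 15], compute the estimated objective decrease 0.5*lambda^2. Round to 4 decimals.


Step 1: H is diagonal, so H^(-1) * g = [1.081, 0.1226, -0.0252, 0.1579].
Step 2: g^T H^(-1) g = sum_i g_i^2 / H_ii
  = (7.5673)^2/7 + (1.8396)^2/15 + (-0.3277)^2/13 + (2.3688)^2/15
  = 8.1806 + 0.2256 + 0.0083 + 0.3741 = 8.7885
Step 3: Objective decrease = 0.5 * g^T H^(-1) g = 4.3943


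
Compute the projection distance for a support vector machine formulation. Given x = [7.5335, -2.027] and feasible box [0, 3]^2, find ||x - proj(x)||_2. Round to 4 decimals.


Project each component onto [0, 3].
clip(7.5335) = 3.0, clip(-2.027) = 0.0
Projection = [3.0, 0.0]
Squared diffs: [20.5526, 4.1087]
Distance = sqrt(24.6613) = 4.966


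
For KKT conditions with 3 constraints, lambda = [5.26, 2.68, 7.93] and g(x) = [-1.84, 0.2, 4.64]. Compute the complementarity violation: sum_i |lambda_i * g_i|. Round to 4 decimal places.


KKT complementary slackness check:
lambda_1 * g_1 = 5.26 * -1.84 = -9.6784
lambda_2 * g_2 = 2.68 * 0.2 = 0.536
lambda_3 * g_3 = 7.93 * 4.64 = 36.7952
Total violation = 9.6784 + 0.536 + 36.7952 = 47.0096


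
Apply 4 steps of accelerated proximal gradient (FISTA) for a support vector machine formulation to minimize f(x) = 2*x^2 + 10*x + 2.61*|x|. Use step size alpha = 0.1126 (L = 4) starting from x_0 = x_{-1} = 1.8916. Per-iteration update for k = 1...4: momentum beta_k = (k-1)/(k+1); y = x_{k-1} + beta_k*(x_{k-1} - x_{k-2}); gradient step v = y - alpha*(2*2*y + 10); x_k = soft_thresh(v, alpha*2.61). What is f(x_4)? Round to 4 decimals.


FISTA on f(x) = 2*x^2 + 10*x + 2.61*|x|
L = 4, alpha = 0.1126
Iteration 1: beta = 0.0, y = 1.8916 + 0.0*(1.8916 - 1.8916) = 1.8916
  grad(y) = 17.5664, v = y - alpha*grad = -0.0864
  prox(v) = soft_thresh(-0.0864, 0.2939) = 0.0
Iteration 2: beta = 0.3333, y = 0.0 + 0.3333*(0.0 - 1.8916) = -0.6305
  grad(y) = 7.4779, v = y - alpha*grad = -1.4725
  prox(v) = soft_thresh(-1.4725, 0.2939) = -1.1787
Iteration 3: beta = 0.5, y = -1.1787 + 0.5*(-1.1787 - 0.0) = -1.768
  grad(y) = 2.9281, v = y - alpha*grad = -2.0977
  prox(v) = soft_thresh(-2.0977, 0.2939) = -1.8038
Iteration 4: beta = 0.6, y = -1.8038 + 0.6*(-1.8038 + 1.1787) = -2.1789
  grad(y) = 1.2845, v = y - alpha*grad = -2.3235
  prox(v) = soft_thresh(-2.3235, 0.2939) = -2.0296
f(x_4) = 2*(-2.0296)^2 + 10*(-2.0296) + 2.61*|-2.0296| = -6.7602


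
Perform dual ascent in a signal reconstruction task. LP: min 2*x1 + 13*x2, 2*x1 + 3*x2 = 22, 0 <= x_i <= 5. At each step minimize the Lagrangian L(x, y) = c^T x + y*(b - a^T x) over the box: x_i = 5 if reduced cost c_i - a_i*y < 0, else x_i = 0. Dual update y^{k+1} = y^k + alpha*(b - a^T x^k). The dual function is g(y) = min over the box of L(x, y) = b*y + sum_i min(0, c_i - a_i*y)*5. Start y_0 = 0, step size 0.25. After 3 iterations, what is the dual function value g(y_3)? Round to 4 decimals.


Dual ascent for LP: min 2*x1 + 13*x2, 2*x1 + 3*x2 = 22, 0 <= x_i <= 5
Step 1: y^k = 0.0, reduced costs: (2.0, 13.0)
  x^k = (0.0, 0.0), subgradient = b - a^T x = 22.0
  y^{k+1} = 0.0 + 0.25*22.0 = 5.5
Step 2: y^k = 5.5, reduced costs: (-9.0, -3.5)
  x^k = (5.0, 5.0), subgradient = b - a^T x = -3.0
  y^{k+1} = 5.5 + 0.25*-3.0 = 4.75
Step 3: y^k = 4.75, reduced costs: (-7.5, -1.25)
  x^k = (5.0, 5.0), subgradient = b - a^T x = -3.0
  y^{k+1} = 4.75 + 0.25*-3.0 = 4.0
Dual objective at y_3 = 4.0: reduced costs (-6.0, 1.0), box minimizer x = (5.0, 0.0)
g(y_3) = b*y + (c1 - a1*y)*x1 + (c2 - a2*y)*x2 = 22*4.0 + (-6.0)*5.0 + 1.0*0.0 = 88.0 - 30.0 + 0.0 = 58.0


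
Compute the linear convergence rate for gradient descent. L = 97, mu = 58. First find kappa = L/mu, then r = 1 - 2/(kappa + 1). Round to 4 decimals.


Step 1: Compute the condition number.
kappa = L/mu = 97/58 = 1.6724
Step 2: Compute the convergence rate.
r = 1 - 2/(kappa + 1) = 1 - 2*mu/(L + mu) = (L - mu)/(L + mu) = 39/155 = 0.2516


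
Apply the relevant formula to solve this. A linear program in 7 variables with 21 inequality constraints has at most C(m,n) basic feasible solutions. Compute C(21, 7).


Each vertex corresponds to some choice of n active constraints out of m, so the number of vertices is at most C(m, n) = m! / (n!(m-n)!).
m = 21, n = 7
Numerator: 21 * 20 * 19 * 18 * 17 * 16 * 15
Denominator: 7! = 5040
C(21, 7) = 116280


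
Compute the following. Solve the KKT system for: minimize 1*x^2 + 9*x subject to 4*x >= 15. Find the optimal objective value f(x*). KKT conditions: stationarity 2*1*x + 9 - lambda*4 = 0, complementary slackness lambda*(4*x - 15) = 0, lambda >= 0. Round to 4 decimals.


Step 1: Try lambda = 0 (constraint inactive).
x_unc = -9/(2*1) = -4.5
Check: 4*-4.5 = -18.0 < 15 -- violated!
Step 2: Constraint must be active: 4*x = 15
x* = 15/4 = 3.75
lambda = (2*1*3.75 + 9)/4 = 4.125
Step 3: Compute optimal value.
f(x*) = 1*3.75^2 + 9*3.75 = 47.8125


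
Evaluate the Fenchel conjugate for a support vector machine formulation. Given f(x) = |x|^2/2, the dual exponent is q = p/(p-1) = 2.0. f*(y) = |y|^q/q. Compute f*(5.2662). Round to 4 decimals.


The conjugate exponent q satisfies 1/p + 1/q = 1.
p = 2, so q = 2/(2 - 1) = 2.0
|y|^q = 5.2662^2.0 = 27.7329
f*(5.2662) = 27.7329 / 2.0 = 13.8664


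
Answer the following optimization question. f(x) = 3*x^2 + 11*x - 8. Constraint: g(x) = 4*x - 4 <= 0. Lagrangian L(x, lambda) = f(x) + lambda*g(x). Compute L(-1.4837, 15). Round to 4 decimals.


Step 1: Evaluate f(x).
f(-1.4837) = 3*(-1.4837)^2 + 11*(-1.4837) - 8 = -17.7166
Step 2: Evaluate g(x).
g(-1.4837) = 4*-1.4837 - 4 = -9.9348
Step 3: Compute Lagrangian.
L = -17.7166 + 15*-9.9348 = -166.7386


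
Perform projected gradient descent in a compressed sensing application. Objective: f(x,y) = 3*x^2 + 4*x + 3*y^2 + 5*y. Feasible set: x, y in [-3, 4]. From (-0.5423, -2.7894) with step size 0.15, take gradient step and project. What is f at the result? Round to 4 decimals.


Step 1: Compute gradient at (-0.5423, -2.7894).
grad_x = 2*3*-0.5423 + 4 = 0.7462
grad_y = 2*3*-2.7894 + 5 = -11.7364
Step 2: Gradient step.
x_raw = -0.5423 - 0.15*0.7462 = -0.6542
y_raw = -2.7894 - 0.15*-11.7364 = -1.0289
Step 3: Project onto [-3, 4].
x_proj = clip(-0.6542) = -0.6542
y_proj = clip(-1.0289) = -1.0289
Step 4: Evaluate f.
f(-0.6542, -1.0289) = -3.3014


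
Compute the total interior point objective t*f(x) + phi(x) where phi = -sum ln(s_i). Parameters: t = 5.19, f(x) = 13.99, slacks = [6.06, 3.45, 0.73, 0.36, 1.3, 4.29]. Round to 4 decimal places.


Step 1: Compute log-barrier.
ln values: [1.8017, 1.2384, -0.3147, -1.0217, 0.2624, 1.4563]
phi = -(1.8017 + 1.2384 - 0.3147 - 1.0217 + 0.2624 + 1.4563) = -3.4224
Step 2: Compute augmented objective.
t*f(x) = 5.19*13.99 = 72.6081
Total = 72.6081 - 3.4224 = 69.1857


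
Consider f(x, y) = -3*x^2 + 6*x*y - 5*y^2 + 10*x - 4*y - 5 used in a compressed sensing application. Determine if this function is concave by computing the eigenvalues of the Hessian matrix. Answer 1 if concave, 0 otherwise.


The Hessian of f(x,y) = -3*x^2 + 6*x*y - 5*y^2 + 10*x - 4*y - 5 is:
H = [[-6, 6], [6, -10]]
Trace = -6 - 10 = -16
Determinant = -6*-10 - (6)^2 = 24
Discriminant = (-16)^2 - 4*24 = 160.0
Eigenvalues: lambda_1 = -14.3246, lambda_2 = -1.6754
The function is concave.

1


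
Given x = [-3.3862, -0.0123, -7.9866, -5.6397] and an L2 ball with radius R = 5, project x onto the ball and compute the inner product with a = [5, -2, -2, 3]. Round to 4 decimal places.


Step 1: Compute ||x|| (intermediates to 6 decimals).
||x|| = sqrt((-3.3862)^2 + (-0.0123)^2 + (-7.9866)^2 + (-5.6397)^2) = 10.346908
Step 2: Project.
Since ||x|| > R, scale = R/||x|| = 5/10.346908 = 0.483236, proj(x) = scale * x
proj(x) = [-1.636334, -0.005944, -3.859413, -2.725306]
Step 3: Dot product.
a^T * proj(x) = 5*(-1.636334) - 2*(-0.005944) - 2*(-3.859413) + 3*(-2.725306) = -8.6269


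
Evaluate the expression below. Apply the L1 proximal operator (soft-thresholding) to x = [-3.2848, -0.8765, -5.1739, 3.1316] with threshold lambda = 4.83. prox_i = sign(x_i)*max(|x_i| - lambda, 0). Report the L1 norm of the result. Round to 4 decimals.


Soft-thresholding with lambda = 4.83:
prox(-3.2848) = sign(-3.2848)*max(|-3.2848| - 4.83, 0) = 0.0
prox(-0.8765) = sign(-0.8765)*max(|-0.8765| - 4.83, 0) = 0.0
prox(-5.1739) = sign(-5.1739)*max(|-5.1739| - 4.83, 0) = -0.3439
prox(3.1316) = sign(3.1316)*max(|3.1316| - 4.83, 0) = 0.0
prox(x) = [0.0, 0.0, -0.3439, 0.0]
||prox(x)||_1 = 0.0 + 0.0 + 0.3439 + 0.0 = 0.3439
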